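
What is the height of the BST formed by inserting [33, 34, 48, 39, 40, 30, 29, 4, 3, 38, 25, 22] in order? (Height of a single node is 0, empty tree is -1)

Insertion order: [33, 34, 48, 39, 40, 30, 29, 4, 3, 38, 25, 22]
Tree (level-order array): [33, 30, 34, 29, None, None, 48, 4, None, 39, None, 3, 25, 38, 40, None, None, 22]
Compute height bottom-up (empty subtree = -1):
  height(3) = 1 + max(-1, -1) = 0
  height(22) = 1 + max(-1, -1) = 0
  height(25) = 1 + max(0, -1) = 1
  height(4) = 1 + max(0, 1) = 2
  height(29) = 1 + max(2, -1) = 3
  height(30) = 1 + max(3, -1) = 4
  height(38) = 1 + max(-1, -1) = 0
  height(40) = 1 + max(-1, -1) = 0
  height(39) = 1 + max(0, 0) = 1
  height(48) = 1 + max(1, -1) = 2
  height(34) = 1 + max(-1, 2) = 3
  height(33) = 1 + max(4, 3) = 5
Height = 5


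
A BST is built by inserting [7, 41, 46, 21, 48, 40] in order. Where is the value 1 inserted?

Starting tree (level order): [7, None, 41, 21, 46, None, 40, None, 48]
Insertion path: 7
Result: insert 1 as left child of 7
Final tree (level order): [7, 1, 41, None, None, 21, 46, None, 40, None, 48]


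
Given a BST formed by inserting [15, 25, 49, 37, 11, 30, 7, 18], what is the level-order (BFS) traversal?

Tree insertion order: [15, 25, 49, 37, 11, 30, 7, 18]
Tree (level-order array): [15, 11, 25, 7, None, 18, 49, None, None, None, None, 37, None, 30]
BFS from the root, enqueuing left then right child of each popped node:
  queue [15] -> pop 15, enqueue [11, 25], visited so far: [15]
  queue [11, 25] -> pop 11, enqueue [7], visited so far: [15, 11]
  queue [25, 7] -> pop 25, enqueue [18, 49], visited so far: [15, 11, 25]
  queue [7, 18, 49] -> pop 7, enqueue [none], visited so far: [15, 11, 25, 7]
  queue [18, 49] -> pop 18, enqueue [none], visited so far: [15, 11, 25, 7, 18]
  queue [49] -> pop 49, enqueue [37], visited so far: [15, 11, 25, 7, 18, 49]
  queue [37] -> pop 37, enqueue [30], visited so far: [15, 11, 25, 7, 18, 49, 37]
  queue [30] -> pop 30, enqueue [none], visited so far: [15, 11, 25, 7, 18, 49, 37, 30]
Result: [15, 11, 25, 7, 18, 49, 37, 30]


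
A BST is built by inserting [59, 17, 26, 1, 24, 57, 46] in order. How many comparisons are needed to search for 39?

Search path for 39: 59 -> 17 -> 26 -> 57 -> 46
Found: False
Comparisons: 5


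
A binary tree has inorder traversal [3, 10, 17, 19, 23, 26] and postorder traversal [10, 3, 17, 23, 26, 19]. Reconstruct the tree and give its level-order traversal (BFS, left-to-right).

Inorder:   [3, 10, 17, 19, 23, 26]
Postorder: [10, 3, 17, 23, 26, 19]
Algorithm: postorder visits root last, so walk postorder right-to-left;
each value is the root of the current inorder slice — split it at that
value, recurse on the right subtree first, then the left.
Recursive splits:
  root=19; inorder splits into left=[3, 10, 17], right=[23, 26]
  root=26; inorder splits into left=[23], right=[]
  root=23; inorder splits into left=[], right=[]
  root=17; inorder splits into left=[3, 10], right=[]
  root=3; inorder splits into left=[], right=[10]
  root=10; inorder splits into left=[], right=[]
Reconstructed level-order: [19, 17, 26, 3, 23, 10]


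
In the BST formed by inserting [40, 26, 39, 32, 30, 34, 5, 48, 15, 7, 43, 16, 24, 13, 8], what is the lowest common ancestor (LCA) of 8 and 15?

Tree insertion order: [40, 26, 39, 32, 30, 34, 5, 48, 15, 7, 43, 16, 24, 13, 8]
Tree (level-order array): [40, 26, 48, 5, 39, 43, None, None, 15, 32, None, None, None, 7, 16, 30, 34, None, 13, None, 24, None, None, None, None, 8]
In a BST, the LCA of p=8, q=15 is the first node v on the
root-to-leaf path with p <= v <= q (go left if both < v, right if both > v).
Walk from root:
  at 40: both 8 and 15 < 40, go left
  at 26: both 8 and 15 < 26, go left
  at 5: both 8 and 15 > 5, go right
  at 15: 8 <= 15 <= 15, this is the LCA
LCA = 15


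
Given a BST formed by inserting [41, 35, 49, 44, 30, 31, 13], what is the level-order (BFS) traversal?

Tree insertion order: [41, 35, 49, 44, 30, 31, 13]
Tree (level-order array): [41, 35, 49, 30, None, 44, None, 13, 31]
BFS from the root, enqueuing left then right child of each popped node:
  queue [41] -> pop 41, enqueue [35, 49], visited so far: [41]
  queue [35, 49] -> pop 35, enqueue [30], visited so far: [41, 35]
  queue [49, 30] -> pop 49, enqueue [44], visited so far: [41, 35, 49]
  queue [30, 44] -> pop 30, enqueue [13, 31], visited so far: [41, 35, 49, 30]
  queue [44, 13, 31] -> pop 44, enqueue [none], visited so far: [41, 35, 49, 30, 44]
  queue [13, 31] -> pop 13, enqueue [none], visited so far: [41, 35, 49, 30, 44, 13]
  queue [31] -> pop 31, enqueue [none], visited so far: [41, 35, 49, 30, 44, 13, 31]
Result: [41, 35, 49, 30, 44, 13, 31]


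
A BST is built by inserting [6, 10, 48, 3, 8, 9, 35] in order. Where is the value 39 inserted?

Starting tree (level order): [6, 3, 10, None, None, 8, 48, None, 9, 35]
Insertion path: 6 -> 10 -> 48 -> 35
Result: insert 39 as right child of 35
Final tree (level order): [6, 3, 10, None, None, 8, 48, None, 9, 35, None, None, None, None, 39]


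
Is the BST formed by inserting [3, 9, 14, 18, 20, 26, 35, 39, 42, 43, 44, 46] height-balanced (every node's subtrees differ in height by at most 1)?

Tree (level-order array): [3, None, 9, None, 14, None, 18, None, 20, None, 26, None, 35, None, 39, None, 42, None, 43, None, 44, None, 46]
Definition: a tree is height-balanced if, at every node, |h(left) - h(right)| <= 1 (empty subtree has height -1).
Bottom-up per-node check:
  node 46: h_left=-1, h_right=-1, diff=0 [OK], height=0
  node 44: h_left=-1, h_right=0, diff=1 [OK], height=1
  node 43: h_left=-1, h_right=1, diff=2 [FAIL (|-1-1|=2 > 1)], height=2
  node 42: h_left=-1, h_right=2, diff=3 [FAIL (|-1-2|=3 > 1)], height=3
  node 39: h_left=-1, h_right=3, diff=4 [FAIL (|-1-3|=4 > 1)], height=4
  node 35: h_left=-1, h_right=4, diff=5 [FAIL (|-1-4|=5 > 1)], height=5
  node 26: h_left=-1, h_right=5, diff=6 [FAIL (|-1-5|=6 > 1)], height=6
  node 20: h_left=-1, h_right=6, diff=7 [FAIL (|-1-6|=7 > 1)], height=7
  node 18: h_left=-1, h_right=7, diff=8 [FAIL (|-1-7|=8 > 1)], height=8
  node 14: h_left=-1, h_right=8, diff=9 [FAIL (|-1-8|=9 > 1)], height=9
  node 9: h_left=-1, h_right=9, diff=10 [FAIL (|-1-9|=10 > 1)], height=10
  node 3: h_left=-1, h_right=10, diff=11 [FAIL (|-1-10|=11 > 1)], height=11
Node 43 violates the condition: |-1 - 1| = 2 > 1.
Result: Not balanced


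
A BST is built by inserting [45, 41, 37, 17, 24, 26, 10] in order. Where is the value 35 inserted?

Starting tree (level order): [45, 41, None, 37, None, 17, None, 10, 24, None, None, None, 26]
Insertion path: 45 -> 41 -> 37 -> 17 -> 24 -> 26
Result: insert 35 as right child of 26
Final tree (level order): [45, 41, None, 37, None, 17, None, 10, 24, None, None, None, 26, None, 35]


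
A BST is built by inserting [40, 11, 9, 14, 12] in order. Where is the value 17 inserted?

Starting tree (level order): [40, 11, None, 9, 14, None, None, 12]
Insertion path: 40 -> 11 -> 14
Result: insert 17 as right child of 14
Final tree (level order): [40, 11, None, 9, 14, None, None, 12, 17]


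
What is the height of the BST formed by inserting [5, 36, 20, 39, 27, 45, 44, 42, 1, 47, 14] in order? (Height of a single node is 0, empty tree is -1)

Insertion order: [5, 36, 20, 39, 27, 45, 44, 42, 1, 47, 14]
Tree (level-order array): [5, 1, 36, None, None, 20, 39, 14, 27, None, 45, None, None, None, None, 44, 47, 42]
Compute height bottom-up (empty subtree = -1):
  height(1) = 1 + max(-1, -1) = 0
  height(14) = 1 + max(-1, -1) = 0
  height(27) = 1 + max(-1, -1) = 0
  height(20) = 1 + max(0, 0) = 1
  height(42) = 1 + max(-1, -1) = 0
  height(44) = 1 + max(0, -1) = 1
  height(47) = 1 + max(-1, -1) = 0
  height(45) = 1 + max(1, 0) = 2
  height(39) = 1 + max(-1, 2) = 3
  height(36) = 1 + max(1, 3) = 4
  height(5) = 1 + max(0, 4) = 5
Height = 5


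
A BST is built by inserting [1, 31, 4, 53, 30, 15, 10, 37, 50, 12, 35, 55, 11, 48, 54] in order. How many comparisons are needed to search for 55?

Search path for 55: 1 -> 31 -> 53 -> 55
Found: True
Comparisons: 4


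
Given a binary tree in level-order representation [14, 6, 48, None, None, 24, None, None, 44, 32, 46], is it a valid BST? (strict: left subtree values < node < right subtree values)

Level-order array: [14, 6, 48, None, None, 24, None, None, 44, 32, 46]
Validate using subtree bounds (lo, hi): at each node, require lo < value < hi,
then recurse left with hi=value and right with lo=value.
Preorder trace (stopping at first violation):
  at node 14 with bounds (-inf, +inf): OK
  at node 6 with bounds (-inf, 14): OK
  at node 48 with bounds (14, +inf): OK
  at node 24 with bounds (14, 48): OK
  at node 44 with bounds (24, 48): OK
  at node 32 with bounds (24, 44): OK
  at node 46 with bounds (44, 48): OK
No violation found at any node.
Result: Valid BST


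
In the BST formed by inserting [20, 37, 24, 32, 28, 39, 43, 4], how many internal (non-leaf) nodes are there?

Tree built from: [20, 37, 24, 32, 28, 39, 43, 4]
Tree (level-order array): [20, 4, 37, None, None, 24, 39, None, 32, None, 43, 28]
Rule: An internal node has at least one child.
Per-node child counts:
  node 20: 2 child(ren)
  node 4: 0 child(ren)
  node 37: 2 child(ren)
  node 24: 1 child(ren)
  node 32: 1 child(ren)
  node 28: 0 child(ren)
  node 39: 1 child(ren)
  node 43: 0 child(ren)
Matching nodes: [20, 37, 24, 32, 39]
Count of internal (non-leaf) nodes: 5


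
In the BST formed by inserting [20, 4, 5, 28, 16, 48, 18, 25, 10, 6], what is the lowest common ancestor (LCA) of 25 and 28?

Tree insertion order: [20, 4, 5, 28, 16, 48, 18, 25, 10, 6]
Tree (level-order array): [20, 4, 28, None, 5, 25, 48, None, 16, None, None, None, None, 10, 18, 6]
In a BST, the LCA of p=25, q=28 is the first node v on the
root-to-leaf path with p <= v <= q (go left if both < v, right if both > v).
Walk from root:
  at 20: both 25 and 28 > 20, go right
  at 28: 25 <= 28 <= 28, this is the LCA
LCA = 28


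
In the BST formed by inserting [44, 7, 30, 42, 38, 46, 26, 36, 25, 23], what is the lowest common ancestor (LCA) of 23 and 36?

Tree insertion order: [44, 7, 30, 42, 38, 46, 26, 36, 25, 23]
Tree (level-order array): [44, 7, 46, None, 30, None, None, 26, 42, 25, None, 38, None, 23, None, 36]
In a BST, the LCA of p=23, q=36 is the first node v on the
root-to-leaf path with p <= v <= q (go left if both < v, right if both > v).
Walk from root:
  at 44: both 23 and 36 < 44, go left
  at 7: both 23 and 36 > 7, go right
  at 30: 23 <= 30 <= 36, this is the LCA
LCA = 30


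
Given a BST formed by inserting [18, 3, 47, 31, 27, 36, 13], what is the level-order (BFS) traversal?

Tree insertion order: [18, 3, 47, 31, 27, 36, 13]
Tree (level-order array): [18, 3, 47, None, 13, 31, None, None, None, 27, 36]
BFS from the root, enqueuing left then right child of each popped node:
  queue [18] -> pop 18, enqueue [3, 47], visited so far: [18]
  queue [3, 47] -> pop 3, enqueue [13], visited so far: [18, 3]
  queue [47, 13] -> pop 47, enqueue [31], visited so far: [18, 3, 47]
  queue [13, 31] -> pop 13, enqueue [none], visited so far: [18, 3, 47, 13]
  queue [31] -> pop 31, enqueue [27, 36], visited so far: [18, 3, 47, 13, 31]
  queue [27, 36] -> pop 27, enqueue [none], visited so far: [18, 3, 47, 13, 31, 27]
  queue [36] -> pop 36, enqueue [none], visited so far: [18, 3, 47, 13, 31, 27, 36]
Result: [18, 3, 47, 13, 31, 27, 36]


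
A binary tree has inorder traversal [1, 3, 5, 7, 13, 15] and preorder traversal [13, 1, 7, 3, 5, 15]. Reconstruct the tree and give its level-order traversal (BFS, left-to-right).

Inorder:  [1, 3, 5, 7, 13, 15]
Preorder: [13, 1, 7, 3, 5, 15]
Algorithm: preorder visits root first, so consume preorder in order;
for each root, split the current inorder slice at that value into
left-subtree inorder and right-subtree inorder, then recurse.
Recursive splits:
  root=13; inorder splits into left=[1, 3, 5, 7], right=[15]
  root=1; inorder splits into left=[], right=[3, 5, 7]
  root=7; inorder splits into left=[3, 5], right=[]
  root=3; inorder splits into left=[], right=[5]
  root=5; inorder splits into left=[], right=[]
  root=15; inorder splits into left=[], right=[]
Reconstructed level-order: [13, 1, 15, 7, 3, 5]


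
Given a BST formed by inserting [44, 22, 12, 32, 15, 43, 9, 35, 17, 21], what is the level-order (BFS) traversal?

Tree insertion order: [44, 22, 12, 32, 15, 43, 9, 35, 17, 21]
Tree (level-order array): [44, 22, None, 12, 32, 9, 15, None, 43, None, None, None, 17, 35, None, None, 21]
BFS from the root, enqueuing left then right child of each popped node:
  queue [44] -> pop 44, enqueue [22], visited so far: [44]
  queue [22] -> pop 22, enqueue [12, 32], visited so far: [44, 22]
  queue [12, 32] -> pop 12, enqueue [9, 15], visited so far: [44, 22, 12]
  queue [32, 9, 15] -> pop 32, enqueue [43], visited so far: [44, 22, 12, 32]
  queue [9, 15, 43] -> pop 9, enqueue [none], visited so far: [44, 22, 12, 32, 9]
  queue [15, 43] -> pop 15, enqueue [17], visited so far: [44, 22, 12, 32, 9, 15]
  queue [43, 17] -> pop 43, enqueue [35], visited so far: [44, 22, 12, 32, 9, 15, 43]
  queue [17, 35] -> pop 17, enqueue [21], visited so far: [44, 22, 12, 32, 9, 15, 43, 17]
  queue [35, 21] -> pop 35, enqueue [none], visited so far: [44, 22, 12, 32, 9, 15, 43, 17, 35]
  queue [21] -> pop 21, enqueue [none], visited so far: [44, 22, 12, 32, 9, 15, 43, 17, 35, 21]
Result: [44, 22, 12, 32, 9, 15, 43, 17, 35, 21]


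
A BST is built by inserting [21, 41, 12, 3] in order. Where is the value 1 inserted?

Starting tree (level order): [21, 12, 41, 3]
Insertion path: 21 -> 12 -> 3
Result: insert 1 as left child of 3
Final tree (level order): [21, 12, 41, 3, None, None, None, 1]


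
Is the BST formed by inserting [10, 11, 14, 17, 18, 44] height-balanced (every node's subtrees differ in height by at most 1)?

Tree (level-order array): [10, None, 11, None, 14, None, 17, None, 18, None, 44]
Definition: a tree is height-balanced if, at every node, |h(left) - h(right)| <= 1 (empty subtree has height -1).
Bottom-up per-node check:
  node 44: h_left=-1, h_right=-1, diff=0 [OK], height=0
  node 18: h_left=-1, h_right=0, diff=1 [OK], height=1
  node 17: h_left=-1, h_right=1, diff=2 [FAIL (|-1-1|=2 > 1)], height=2
  node 14: h_left=-1, h_right=2, diff=3 [FAIL (|-1-2|=3 > 1)], height=3
  node 11: h_left=-1, h_right=3, diff=4 [FAIL (|-1-3|=4 > 1)], height=4
  node 10: h_left=-1, h_right=4, diff=5 [FAIL (|-1-4|=5 > 1)], height=5
Node 17 violates the condition: |-1 - 1| = 2 > 1.
Result: Not balanced


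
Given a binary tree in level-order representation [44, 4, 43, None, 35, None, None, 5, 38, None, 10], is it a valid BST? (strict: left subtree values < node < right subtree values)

Level-order array: [44, 4, 43, None, 35, None, None, 5, 38, None, 10]
Validate using subtree bounds (lo, hi): at each node, require lo < value < hi,
then recurse left with hi=value and right with lo=value.
Preorder trace (stopping at first violation):
  at node 44 with bounds (-inf, +inf): OK
  at node 4 with bounds (-inf, 44): OK
  at node 35 with bounds (4, 44): OK
  at node 5 with bounds (4, 35): OK
  at node 10 with bounds (5, 35): OK
  at node 38 with bounds (35, 44): OK
  at node 43 with bounds (44, +inf): VIOLATION
Node 43 violates its bound: not (44 < 43 < +inf).
Result: Not a valid BST


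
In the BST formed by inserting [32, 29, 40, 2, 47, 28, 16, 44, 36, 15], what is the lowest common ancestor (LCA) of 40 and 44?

Tree insertion order: [32, 29, 40, 2, 47, 28, 16, 44, 36, 15]
Tree (level-order array): [32, 29, 40, 2, None, 36, 47, None, 28, None, None, 44, None, 16, None, None, None, 15]
In a BST, the LCA of p=40, q=44 is the first node v on the
root-to-leaf path with p <= v <= q (go left if both < v, right if both > v).
Walk from root:
  at 32: both 40 and 44 > 32, go right
  at 40: 40 <= 40 <= 44, this is the LCA
LCA = 40


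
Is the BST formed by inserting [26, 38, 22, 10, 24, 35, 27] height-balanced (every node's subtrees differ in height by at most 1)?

Tree (level-order array): [26, 22, 38, 10, 24, 35, None, None, None, None, None, 27]
Definition: a tree is height-balanced if, at every node, |h(left) - h(right)| <= 1 (empty subtree has height -1).
Bottom-up per-node check:
  node 10: h_left=-1, h_right=-1, diff=0 [OK], height=0
  node 24: h_left=-1, h_right=-1, diff=0 [OK], height=0
  node 22: h_left=0, h_right=0, diff=0 [OK], height=1
  node 27: h_left=-1, h_right=-1, diff=0 [OK], height=0
  node 35: h_left=0, h_right=-1, diff=1 [OK], height=1
  node 38: h_left=1, h_right=-1, diff=2 [FAIL (|1--1|=2 > 1)], height=2
  node 26: h_left=1, h_right=2, diff=1 [OK], height=3
Node 38 violates the condition: |1 - -1| = 2 > 1.
Result: Not balanced


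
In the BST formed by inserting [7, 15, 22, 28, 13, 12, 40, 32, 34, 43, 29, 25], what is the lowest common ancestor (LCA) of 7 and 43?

Tree insertion order: [7, 15, 22, 28, 13, 12, 40, 32, 34, 43, 29, 25]
Tree (level-order array): [7, None, 15, 13, 22, 12, None, None, 28, None, None, 25, 40, None, None, 32, 43, 29, 34]
In a BST, the LCA of p=7, q=43 is the first node v on the
root-to-leaf path with p <= v <= q (go left if both < v, right if both > v).
Walk from root:
  at 7: 7 <= 7 <= 43, this is the LCA
LCA = 7


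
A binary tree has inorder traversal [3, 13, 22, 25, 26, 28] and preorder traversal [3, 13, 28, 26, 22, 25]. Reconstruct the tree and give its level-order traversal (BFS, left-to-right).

Inorder:  [3, 13, 22, 25, 26, 28]
Preorder: [3, 13, 28, 26, 22, 25]
Algorithm: preorder visits root first, so consume preorder in order;
for each root, split the current inorder slice at that value into
left-subtree inorder and right-subtree inorder, then recurse.
Recursive splits:
  root=3; inorder splits into left=[], right=[13, 22, 25, 26, 28]
  root=13; inorder splits into left=[], right=[22, 25, 26, 28]
  root=28; inorder splits into left=[22, 25, 26], right=[]
  root=26; inorder splits into left=[22, 25], right=[]
  root=22; inorder splits into left=[], right=[25]
  root=25; inorder splits into left=[], right=[]
Reconstructed level-order: [3, 13, 28, 26, 22, 25]


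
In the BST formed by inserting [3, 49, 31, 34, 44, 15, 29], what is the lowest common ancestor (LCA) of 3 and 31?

Tree insertion order: [3, 49, 31, 34, 44, 15, 29]
Tree (level-order array): [3, None, 49, 31, None, 15, 34, None, 29, None, 44]
In a BST, the LCA of p=3, q=31 is the first node v on the
root-to-leaf path with p <= v <= q (go left if both < v, right if both > v).
Walk from root:
  at 3: 3 <= 3 <= 31, this is the LCA
LCA = 3


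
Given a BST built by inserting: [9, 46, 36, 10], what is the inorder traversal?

Tree insertion order: [9, 46, 36, 10]
Tree (level-order array): [9, None, 46, 36, None, 10]
Inorder traversal: [9, 10, 36, 46]


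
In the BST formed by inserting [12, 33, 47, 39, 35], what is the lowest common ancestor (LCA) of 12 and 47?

Tree insertion order: [12, 33, 47, 39, 35]
Tree (level-order array): [12, None, 33, None, 47, 39, None, 35]
In a BST, the LCA of p=12, q=47 is the first node v on the
root-to-leaf path with p <= v <= q (go left if both < v, right if both > v).
Walk from root:
  at 12: 12 <= 12 <= 47, this is the LCA
LCA = 12


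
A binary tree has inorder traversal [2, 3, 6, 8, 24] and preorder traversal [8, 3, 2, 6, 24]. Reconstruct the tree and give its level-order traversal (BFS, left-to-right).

Inorder:  [2, 3, 6, 8, 24]
Preorder: [8, 3, 2, 6, 24]
Algorithm: preorder visits root first, so consume preorder in order;
for each root, split the current inorder slice at that value into
left-subtree inorder and right-subtree inorder, then recurse.
Recursive splits:
  root=8; inorder splits into left=[2, 3, 6], right=[24]
  root=3; inorder splits into left=[2], right=[6]
  root=2; inorder splits into left=[], right=[]
  root=6; inorder splits into left=[], right=[]
  root=24; inorder splits into left=[], right=[]
Reconstructed level-order: [8, 3, 24, 2, 6]


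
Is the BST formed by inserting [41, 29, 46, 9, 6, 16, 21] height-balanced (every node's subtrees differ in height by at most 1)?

Tree (level-order array): [41, 29, 46, 9, None, None, None, 6, 16, None, None, None, 21]
Definition: a tree is height-balanced if, at every node, |h(left) - h(right)| <= 1 (empty subtree has height -1).
Bottom-up per-node check:
  node 6: h_left=-1, h_right=-1, diff=0 [OK], height=0
  node 21: h_left=-1, h_right=-1, diff=0 [OK], height=0
  node 16: h_left=-1, h_right=0, diff=1 [OK], height=1
  node 9: h_left=0, h_right=1, diff=1 [OK], height=2
  node 29: h_left=2, h_right=-1, diff=3 [FAIL (|2--1|=3 > 1)], height=3
  node 46: h_left=-1, h_right=-1, diff=0 [OK], height=0
  node 41: h_left=3, h_right=0, diff=3 [FAIL (|3-0|=3 > 1)], height=4
Node 29 violates the condition: |2 - -1| = 3 > 1.
Result: Not balanced


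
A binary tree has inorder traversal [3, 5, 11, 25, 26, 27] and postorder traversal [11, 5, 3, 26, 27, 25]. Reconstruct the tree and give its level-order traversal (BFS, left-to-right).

Inorder:   [3, 5, 11, 25, 26, 27]
Postorder: [11, 5, 3, 26, 27, 25]
Algorithm: postorder visits root last, so walk postorder right-to-left;
each value is the root of the current inorder slice — split it at that
value, recurse on the right subtree first, then the left.
Recursive splits:
  root=25; inorder splits into left=[3, 5, 11], right=[26, 27]
  root=27; inorder splits into left=[26], right=[]
  root=26; inorder splits into left=[], right=[]
  root=3; inorder splits into left=[], right=[5, 11]
  root=5; inorder splits into left=[], right=[11]
  root=11; inorder splits into left=[], right=[]
Reconstructed level-order: [25, 3, 27, 5, 26, 11]


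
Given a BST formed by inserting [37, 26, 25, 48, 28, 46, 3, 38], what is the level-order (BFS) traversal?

Tree insertion order: [37, 26, 25, 48, 28, 46, 3, 38]
Tree (level-order array): [37, 26, 48, 25, 28, 46, None, 3, None, None, None, 38]
BFS from the root, enqueuing left then right child of each popped node:
  queue [37] -> pop 37, enqueue [26, 48], visited so far: [37]
  queue [26, 48] -> pop 26, enqueue [25, 28], visited so far: [37, 26]
  queue [48, 25, 28] -> pop 48, enqueue [46], visited so far: [37, 26, 48]
  queue [25, 28, 46] -> pop 25, enqueue [3], visited so far: [37, 26, 48, 25]
  queue [28, 46, 3] -> pop 28, enqueue [none], visited so far: [37, 26, 48, 25, 28]
  queue [46, 3] -> pop 46, enqueue [38], visited so far: [37, 26, 48, 25, 28, 46]
  queue [3, 38] -> pop 3, enqueue [none], visited so far: [37, 26, 48, 25, 28, 46, 3]
  queue [38] -> pop 38, enqueue [none], visited so far: [37, 26, 48, 25, 28, 46, 3, 38]
Result: [37, 26, 48, 25, 28, 46, 3, 38]


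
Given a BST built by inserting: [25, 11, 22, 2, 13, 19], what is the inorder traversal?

Tree insertion order: [25, 11, 22, 2, 13, 19]
Tree (level-order array): [25, 11, None, 2, 22, None, None, 13, None, None, 19]
Inorder traversal: [2, 11, 13, 19, 22, 25]


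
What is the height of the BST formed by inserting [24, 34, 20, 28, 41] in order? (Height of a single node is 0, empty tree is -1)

Insertion order: [24, 34, 20, 28, 41]
Tree (level-order array): [24, 20, 34, None, None, 28, 41]
Compute height bottom-up (empty subtree = -1):
  height(20) = 1 + max(-1, -1) = 0
  height(28) = 1 + max(-1, -1) = 0
  height(41) = 1 + max(-1, -1) = 0
  height(34) = 1 + max(0, 0) = 1
  height(24) = 1 + max(0, 1) = 2
Height = 2


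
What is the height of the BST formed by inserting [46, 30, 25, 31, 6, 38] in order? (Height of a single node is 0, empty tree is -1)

Insertion order: [46, 30, 25, 31, 6, 38]
Tree (level-order array): [46, 30, None, 25, 31, 6, None, None, 38]
Compute height bottom-up (empty subtree = -1):
  height(6) = 1 + max(-1, -1) = 0
  height(25) = 1 + max(0, -1) = 1
  height(38) = 1 + max(-1, -1) = 0
  height(31) = 1 + max(-1, 0) = 1
  height(30) = 1 + max(1, 1) = 2
  height(46) = 1 + max(2, -1) = 3
Height = 3


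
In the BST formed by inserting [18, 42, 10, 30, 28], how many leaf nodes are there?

Tree built from: [18, 42, 10, 30, 28]
Tree (level-order array): [18, 10, 42, None, None, 30, None, 28]
Rule: A leaf has 0 children.
Per-node child counts:
  node 18: 2 child(ren)
  node 10: 0 child(ren)
  node 42: 1 child(ren)
  node 30: 1 child(ren)
  node 28: 0 child(ren)
Matching nodes: [10, 28]
Count of leaf nodes: 2


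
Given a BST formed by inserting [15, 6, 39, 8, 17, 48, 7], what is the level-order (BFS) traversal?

Tree insertion order: [15, 6, 39, 8, 17, 48, 7]
Tree (level-order array): [15, 6, 39, None, 8, 17, 48, 7]
BFS from the root, enqueuing left then right child of each popped node:
  queue [15] -> pop 15, enqueue [6, 39], visited so far: [15]
  queue [6, 39] -> pop 6, enqueue [8], visited so far: [15, 6]
  queue [39, 8] -> pop 39, enqueue [17, 48], visited so far: [15, 6, 39]
  queue [8, 17, 48] -> pop 8, enqueue [7], visited so far: [15, 6, 39, 8]
  queue [17, 48, 7] -> pop 17, enqueue [none], visited so far: [15, 6, 39, 8, 17]
  queue [48, 7] -> pop 48, enqueue [none], visited so far: [15, 6, 39, 8, 17, 48]
  queue [7] -> pop 7, enqueue [none], visited so far: [15, 6, 39, 8, 17, 48, 7]
Result: [15, 6, 39, 8, 17, 48, 7]


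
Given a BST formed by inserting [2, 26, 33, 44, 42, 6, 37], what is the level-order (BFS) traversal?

Tree insertion order: [2, 26, 33, 44, 42, 6, 37]
Tree (level-order array): [2, None, 26, 6, 33, None, None, None, 44, 42, None, 37]
BFS from the root, enqueuing left then right child of each popped node:
  queue [2] -> pop 2, enqueue [26], visited so far: [2]
  queue [26] -> pop 26, enqueue [6, 33], visited so far: [2, 26]
  queue [6, 33] -> pop 6, enqueue [none], visited so far: [2, 26, 6]
  queue [33] -> pop 33, enqueue [44], visited so far: [2, 26, 6, 33]
  queue [44] -> pop 44, enqueue [42], visited so far: [2, 26, 6, 33, 44]
  queue [42] -> pop 42, enqueue [37], visited so far: [2, 26, 6, 33, 44, 42]
  queue [37] -> pop 37, enqueue [none], visited so far: [2, 26, 6, 33, 44, 42, 37]
Result: [2, 26, 6, 33, 44, 42, 37]


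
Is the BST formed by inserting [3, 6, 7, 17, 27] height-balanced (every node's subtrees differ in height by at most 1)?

Tree (level-order array): [3, None, 6, None, 7, None, 17, None, 27]
Definition: a tree is height-balanced if, at every node, |h(left) - h(right)| <= 1 (empty subtree has height -1).
Bottom-up per-node check:
  node 27: h_left=-1, h_right=-1, diff=0 [OK], height=0
  node 17: h_left=-1, h_right=0, diff=1 [OK], height=1
  node 7: h_left=-1, h_right=1, diff=2 [FAIL (|-1-1|=2 > 1)], height=2
  node 6: h_left=-1, h_right=2, diff=3 [FAIL (|-1-2|=3 > 1)], height=3
  node 3: h_left=-1, h_right=3, diff=4 [FAIL (|-1-3|=4 > 1)], height=4
Node 7 violates the condition: |-1 - 1| = 2 > 1.
Result: Not balanced


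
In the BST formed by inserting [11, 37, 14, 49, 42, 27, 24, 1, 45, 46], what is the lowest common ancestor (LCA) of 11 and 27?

Tree insertion order: [11, 37, 14, 49, 42, 27, 24, 1, 45, 46]
Tree (level-order array): [11, 1, 37, None, None, 14, 49, None, 27, 42, None, 24, None, None, 45, None, None, None, 46]
In a BST, the LCA of p=11, q=27 is the first node v on the
root-to-leaf path with p <= v <= q (go left if both < v, right if both > v).
Walk from root:
  at 11: 11 <= 11 <= 27, this is the LCA
LCA = 11


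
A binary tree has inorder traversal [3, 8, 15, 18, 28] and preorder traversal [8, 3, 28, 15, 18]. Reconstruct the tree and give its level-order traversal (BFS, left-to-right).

Inorder:  [3, 8, 15, 18, 28]
Preorder: [8, 3, 28, 15, 18]
Algorithm: preorder visits root first, so consume preorder in order;
for each root, split the current inorder slice at that value into
left-subtree inorder and right-subtree inorder, then recurse.
Recursive splits:
  root=8; inorder splits into left=[3], right=[15, 18, 28]
  root=3; inorder splits into left=[], right=[]
  root=28; inorder splits into left=[15, 18], right=[]
  root=15; inorder splits into left=[], right=[18]
  root=18; inorder splits into left=[], right=[]
Reconstructed level-order: [8, 3, 28, 15, 18]


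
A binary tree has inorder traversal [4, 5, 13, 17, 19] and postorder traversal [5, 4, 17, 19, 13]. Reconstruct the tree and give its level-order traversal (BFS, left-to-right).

Inorder:   [4, 5, 13, 17, 19]
Postorder: [5, 4, 17, 19, 13]
Algorithm: postorder visits root last, so walk postorder right-to-left;
each value is the root of the current inorder slice — split it at that
value, recurse on the right subtree first, then the left.
Recursive splits:
  root=13; inorder splits into left=[4, 5], right=[17, 19]
  root=19; inorder splits into left=[17], right=[]
  root=17; inorder splits into left=[], right=[]
  root=4; inorder splits into left=[], right=[5]
  root=5; inorder splits into left=[], right=[]
Reconstructed level-order: [13, 4, 19, 5, 17]


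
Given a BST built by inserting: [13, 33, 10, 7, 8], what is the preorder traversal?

Tree insertion order: [13, 33, 10, 7, 8]
Tree (level-order array): [13, 10, 33, 7, None, None, None, None, 8]
Preorder traversal: [13, 10, 7, 8, 33]


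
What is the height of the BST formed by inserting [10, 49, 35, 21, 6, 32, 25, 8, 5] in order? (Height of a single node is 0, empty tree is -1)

Insertion order: [10, 49, 35, 21, 6, 32, 25, 8, 5]
Tree (level-order array): [10, 6, 49, 5, 8, 35, None, None, None, None, None, 21, None, None, 32, 25]
Compute height bottom-up (empty subtree = -1):
  height(5) = 1 + max(-1, -1) = 0
  height(8) = 1 + max(-1, -1) = 0
  height(6) = 1 + max(0, 0) = 1
  height(25) = 1 + max(-1, -1) = 0
  height(32) = 1 + max(0, -1) = 1
  height(21) = 1 + max(-1, 1) = 2
  height(35) = 1 + max(2, -1) = 3
  height(49) = 1 + max(3, -1) = 4
  height(10) = 1 + max(1, 4) = 5
Height = 5


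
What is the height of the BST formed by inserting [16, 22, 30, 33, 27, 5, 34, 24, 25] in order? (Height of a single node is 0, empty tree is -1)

Insertion order: [16, 22, 30, 33, 27, 5, 34, 24, 25]
Tree (level-order array): [16, 5, 22, None, None, None, 30, 27, 33, 24, None, None, 34, None, 25]
Compute height bottom-up (empty subtree = -1):
  height(5) = 1 + max(-1, -1) = 0
  height(25) = 1 + max(-1, -1) = 0
  height(24) = 1 + max(-1, 0) = 1
  height(27) = 1 + max(1, -1) = 2
  height(34) = 1 + max(-1, -1) = 0
  height(33) = 1 + max(-1, 0) = 1
  height(30) = 1 + max(2, 1) = 3
  height(22) = 1 + max(-1, 3) = 4
  height(16) = 1 + max(0, 4) = 5
Height = 5


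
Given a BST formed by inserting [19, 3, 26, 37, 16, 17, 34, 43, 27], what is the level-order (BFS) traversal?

Tree insertion order: [19, 3, 26, 37, 16, 17, 34, 43, 27]
Tree (level-order array): [19, 3, 26, None, 16, None, 37, None, 17, 34, 43, None, None, 27]
BFS from the root, enqueuing left then right child of each popped node:
  queue [19] -> pop 19, enqueue [3, 26], visited so far: [19]
  queue [3, 26] -> pop 3, enqueue [16], visited so far: [19, 3]
  queue [26, 16] -> pop 26, enqueue [37], visited so far: [19, 3, 26]
  queue [16, 37] -> pop 16, enqueue [17], visited so far: [19, 3, 26, 16]
  queue [37, 17] -> pop 37, enqueue [34, 43], visited so far: [19, 3, 26, 16, 37]
  queue [17, 34, 43] -> pop 17, enqueue [none], visited so far: [19, 3, 26, 16, 37, 17]
  queue [34, 43] -> pop 34, enqueue [27], visited so far: [19, 3, 26, 16, 37, 17, 34]
  queue [43, 27] -> pop 43, enqueue [none], visited so far: [19, 3, 26, 16, 37, 17, 34, 43]
  queue [27] -> pop 27, enqueue [none], visited so far: [19, 3, 26, 16, 37, 17, 34, 43, 27]
Result: [19, 3, 26, 16, 37, 17, 34, 43, 27]


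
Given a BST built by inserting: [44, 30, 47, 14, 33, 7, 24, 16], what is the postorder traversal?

Tree insertion order: [44, 30, 47, 14, 33, 7, 24, 16]
Tree (level-order array): [44, 30, 47, 14, 33, None, None, 7, 24, None, None, None, None, 16]
Postorder traversal: [7, 16, 24, 14, 33, 30, 47, 44]


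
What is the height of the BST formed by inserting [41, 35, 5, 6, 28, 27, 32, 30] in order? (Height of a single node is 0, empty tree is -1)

Insertion order: [41, 35, 5, 6, 28, 27, 32, 30]
Tree (level-order array): [41, 35, None, 5, None, None, 6, None, 28, 27, 32, None, None, 30]
Compute height bottom-up (empty subtree = -1):
  height(27) = 1 + max(-1, -1) = 0
  height(30) = 1 + max(-1, -1) = 0
  height(32) = 1 + max(0, -1) = 1
  height(28) = 1 + max(0, 1) = 2
  height(6) = 1 + max(-1, 2) = 3
  height(5) = 1 + max(-1, 3) = 4
  height(35) = 1 + max(4, -1) = 5
  height(41) = 1 + max(5, -1) = 6
Height = 6


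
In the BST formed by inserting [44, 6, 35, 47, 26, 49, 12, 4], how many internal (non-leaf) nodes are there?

Tree built from: [44, 6, 35, 47, 26, 49, 12, 4]
Tree (level-order array): [44, 6, 47, 4, 35, None, 49, None, None, 26, None, None, None, 12]
Rule: An internal node has at least one child.
Per-node child counts:
  node 44: 2 child(ren)
  node 6: 2 child(ren)
  node 4: 0 child(ren)
  node 35: 1 child(ren)
  node 26: 1 child(ren)
  node 12: 0 child(ren)
  node 47: 1 child(ren)
  node 49: 0 child(ren)
Matching nodes: [44, 6, 35, 26, 47]
Count of internal (non-leaf) nodes: 5


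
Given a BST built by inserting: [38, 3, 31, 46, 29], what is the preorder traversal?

Tree insertion order: [38, 3, 31, 46, 29]
Tree (level-order array): [38, 3, 46, None, 31, None, None, 29]
Preorder traversal: [38, 3, 31, 29, 46]


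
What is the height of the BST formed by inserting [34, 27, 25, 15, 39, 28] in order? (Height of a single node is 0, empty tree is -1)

Insertion order: [34, 27, 25, 15, 39, 28]
Tree (level-order array): [34, 27, 39, 25, 28, None, None, 15]
Compute height bottom-up (empty subtree = -1):
  height(15) = 1 + max(-1, -1) = 0
  height(25) = 1 + max(0, -1) = 1
  height(28) = 1 + max(-1, -1) = 0
  height(27) = 1 + max(1, 0) = 2
  height(39) = 1 + max(-1, -1) = 0
  height(34) = 1 + max(2, 0) = 3
Height = 3


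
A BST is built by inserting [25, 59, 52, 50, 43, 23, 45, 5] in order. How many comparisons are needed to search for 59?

Search path for 59: 25 -> 59
Found: True
Comparisons: 2


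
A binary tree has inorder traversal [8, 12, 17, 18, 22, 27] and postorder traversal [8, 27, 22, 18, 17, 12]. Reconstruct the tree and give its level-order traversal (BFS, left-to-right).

Inorder:   [8, 12, 17, 18, 22, 27]
Postorder: [8, 27, 22, 18, 17, 12]
Algorithm: postorder visits root last, so walk postorder right-to-left;
each value is the root of the current inorder slice — split it at that
value, recurse on the right subtree first, then the left.
Recursive splits:
  root=12; inorder splits into left=[8], right=[17, 18, 22, 27]
  root=17; inorder splits into left=[], right=[18, 22, 27]
  root=18; inorder splits into left=[], right=[22, 27]
  root=22; inorder splits into left=[], right=[27]
  root=27; inorder splits into left=[], right=[]
  root=8; inorder splits into left=[], right=[]
Reconstructed level-order: [12, 8, 17, 18, 22, 27]


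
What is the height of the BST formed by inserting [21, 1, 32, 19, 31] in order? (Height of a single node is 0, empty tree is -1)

Insertion order: [21, 1, 32, 19, 31]
Tree (level-order array): [21, 1, 32, None, 19, 31]
Compute height bottom-up (empty subtree = -1):
  height(19) = 1 + max(-1, -1) = 0
  height(1) = 1 + max(-1, 0) = 1
  height(31) = 1 + max(-1, -1) = 0
  height(32) = 1 + max(0, -1) = 1
  height(21) = 1 + max(1, 1) = 2
Height = 2


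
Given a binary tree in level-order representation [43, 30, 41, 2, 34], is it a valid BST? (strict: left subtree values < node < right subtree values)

Level-order array: [43, 30, 41, 2, 34]
Validate using subtree bounds (lo, hi): at each node, require lo < value < hi,
then recurse left with hi=value and right with lo=value.
Preorder trace (stopping at first violation):
  at node 43 with bounds (-inf, +inf): OK
  at node 30 with bounds (-inf, 43): OK
  at node 2 with bounds (-inf, 30): OK
  at node 34 with bounds (30, 43): OK
  at node 41 with bounds (43, +inf): VIOLATION
Node 41 violates its bound: not (43 < 41 < +inf).
Result: Not a valid BST


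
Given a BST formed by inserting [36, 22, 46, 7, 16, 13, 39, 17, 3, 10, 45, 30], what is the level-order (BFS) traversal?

Tree insertion order: [36, 22, 46, 7, 16, 13, 39, 17, 3, 10, 45, 30]
Tree (level-order array): [36, 22, 46, 7, 30, 39, None, 3, 16, None, None, None, 45, None, None, 13, 17, None, None, 10]
BFS from the root, enqueuing left then right child of each popped node:
  queue [36] -> pop 36, enqueue [22, 46], visited so far: [36]
  queue [22, 46] -> pop 22, enqueue [7, 30], visited so far: [36, 22]
  queue [46, 7, 30] -> pop 46, enqueue [39], visited so far: [36, 22, 46]
  queue [7, 30, 39] -> pop 7, enqueue [3, 16], visited so far: [36, 22, 46, 7]
  queue [30, 39, 3, 16] -> pop 30, enqueue [none], visited so far: [36, 22, 46, 7, 30]
  queue [39, 3, 16] -> pop 39, enqueue [45], visited so far: [36, 22, 46, 7, 30, 39]
  queue [3, 16, 45] -> pop 3, enqueue [none], visited so far: [36, 22, 46, 7, 30, 39, 3]
  queue [16, 45] -> pop 16, enqueue [13, 17], visited so far: [36, 22, 46, 7, 30, 39, 3, 16]
  queue [45, 13, 17] -> pop 45, enqueue [none], visited so far: [36, 22, 46, 7, 30, 39, 3, 16, 45]
  queue [13, 17] -> pop 13, enqueue [10], visited so far: [36, 22, 46, 7, 30, 39, 3, 16, 45, 13]
  queue [17, 10] -> pop 17, enqueue [none], visited so far: [36, 22, 46, 7, 30, 39, 3, 16, 45, 13, 17]
  queue [10] -> pop 10, enqueue [none], visited so far: [36, 22, 46, 7, 30, 39, 3, 16, 45, 13, 17, 10]
Result: [36, 22, 46, 7, 30, 39, 3, 16, 45, 13, 17, 10]


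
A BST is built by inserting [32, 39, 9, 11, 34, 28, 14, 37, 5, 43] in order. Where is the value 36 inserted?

Starting tree (level order): [32, 9, 39, 5, 11, 34, 43, None, None, None, 28, None, 37, None, None, 14]
Insertion path: 32 -> 39 -> 34 -> 37
Result: insert 36 as left child of 37
Final tree (level order): [32, 9, 39, 5, 11, 34, 43, None, None, None, 28, None, 37, None, None, 14, None, 36]


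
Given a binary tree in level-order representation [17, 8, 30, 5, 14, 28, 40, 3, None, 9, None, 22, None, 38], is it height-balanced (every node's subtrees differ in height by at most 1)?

Tree (level-order array): [17, 8, 30, 5, 14, 28, 40, 3, None, 9, None, 22, None, 38]
Definition: a tree is height-balanced if, at every node, |h(left) - h(right)| <= 1 (empty subtree has height -1).
Bottom-up per-node check:
  node 3: h_left=-1, h_right=-1, diff=0 [OK], height=0
  node 5: h_left=0, h_right=-1, diff=1 [OK], height=1
  node 9: h_left=-1, h_right=-1, diff=0 [OK], height=0
  node 14: h_left=0, h_right=-1, diff=1 [OK], height=1
  node 8: h_left=1, h_right=1, diff=0 [OK], height=2
  node 22: h_left=-1, h_right=-1, diff=0 [OK], height=0
  node 28: h_left=0, h_right=-1, diff=1 [OK], height=1
  node 38: h_left=-1, h_right=-1, diff=0 [OK], height=0
  node 40: h_left=0, h_right=-1, diff=1 [OK], height=1
  node 30: h_left=1, h_right=1, diff=0 [OK], height=2
  node 17: h_left=2, h_right=2, diff=0 [OK], height=3
All nodes satisfy the balance condition.
Result: Balanced


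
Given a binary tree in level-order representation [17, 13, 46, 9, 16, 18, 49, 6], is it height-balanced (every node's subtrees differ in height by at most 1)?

Tree (level-order array): [17, 13, 46, 9, 16, 18, 49, 6]
Definition: a tree is height-balanced if, at every node, |h(left) - h(right)| <= 1 (empty subtree has height -1).
Bottom-up per-node check:
  node 6: h_left=-1, h_right=-1, diff=0 [OK], height=0
  node 9: h_left=0, h_right=-1, diff=1 [OK], height=1
  node 16: h_left=-1, h_right=-1, diff=0 [OK], height=0
  node 13: h_left=1, h_right=0, diff=1 [OK], height=2
  node 18: h_left=-1, h_right=-1, diff=0 [OK], height=0
  node 49: h_left=-1, h_right=-1, diff=0 [OK], height=0
  node 46: h_left=0, h_right=0, diff=0 [OK], height=1
  node 17: h_left=2, h_right=1, diff=1 [OK], height=3
All nodes satisfy the balance condition.
Result: Balanced


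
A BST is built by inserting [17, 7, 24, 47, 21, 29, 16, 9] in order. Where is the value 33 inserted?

Starting tree (level order): [17, 7, 24, None, 16, 21, 47, 9, None, None, None, 29]
Insertion path: 17 -> 24 -> 47 -> 29
Result: insert 33 as right child of 29
Final tree (level order): [17, 7, 24, None, 16, 21, 47, 9, None, None, None, 29, None, None, None, None, 33]


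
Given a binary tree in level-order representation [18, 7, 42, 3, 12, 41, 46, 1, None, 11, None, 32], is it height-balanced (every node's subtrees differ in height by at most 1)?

Tree (level-order array): [18, 7, 42, 3, 12, 41, 46, 1, None, 11, None, 32]
Definition: a tree is height-balanced if, at every node, |h(left) - h(right)| <= 1 (empty subtree has height -1).
Bottom-up per-node check:
  node 1: h_left=-1, h_right=-1, diff=0 [OK], height=0
  node 3: h_left=0, h_right=-1, diff=1 [OK], height=1
  node 11: h_left=-1, h_right=-1, diff=0 [OK], height=0
  node 12: h_left=0, h_right=-1, diff=1 [OK], height=1
  node 7: h_left=1, h_right=1, diff=0 [OK], height=2
  node 32: h_left=-1, h_right=-1, diff=0 [OK], height=0
  node 41: h_left=0, h_right=-1, diff=1 [OK], height=1
  node 46: h_left=-1, h_right=-1, diff=0 [OK], height=0
  node 42: h_left=1, h_right=0, diff=1 [OK], height=2
  node 18: h_left=2, h_right=2, diff=0 [OK], height=3
All nodes satisfy the balance condition.
Result: Balanced
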